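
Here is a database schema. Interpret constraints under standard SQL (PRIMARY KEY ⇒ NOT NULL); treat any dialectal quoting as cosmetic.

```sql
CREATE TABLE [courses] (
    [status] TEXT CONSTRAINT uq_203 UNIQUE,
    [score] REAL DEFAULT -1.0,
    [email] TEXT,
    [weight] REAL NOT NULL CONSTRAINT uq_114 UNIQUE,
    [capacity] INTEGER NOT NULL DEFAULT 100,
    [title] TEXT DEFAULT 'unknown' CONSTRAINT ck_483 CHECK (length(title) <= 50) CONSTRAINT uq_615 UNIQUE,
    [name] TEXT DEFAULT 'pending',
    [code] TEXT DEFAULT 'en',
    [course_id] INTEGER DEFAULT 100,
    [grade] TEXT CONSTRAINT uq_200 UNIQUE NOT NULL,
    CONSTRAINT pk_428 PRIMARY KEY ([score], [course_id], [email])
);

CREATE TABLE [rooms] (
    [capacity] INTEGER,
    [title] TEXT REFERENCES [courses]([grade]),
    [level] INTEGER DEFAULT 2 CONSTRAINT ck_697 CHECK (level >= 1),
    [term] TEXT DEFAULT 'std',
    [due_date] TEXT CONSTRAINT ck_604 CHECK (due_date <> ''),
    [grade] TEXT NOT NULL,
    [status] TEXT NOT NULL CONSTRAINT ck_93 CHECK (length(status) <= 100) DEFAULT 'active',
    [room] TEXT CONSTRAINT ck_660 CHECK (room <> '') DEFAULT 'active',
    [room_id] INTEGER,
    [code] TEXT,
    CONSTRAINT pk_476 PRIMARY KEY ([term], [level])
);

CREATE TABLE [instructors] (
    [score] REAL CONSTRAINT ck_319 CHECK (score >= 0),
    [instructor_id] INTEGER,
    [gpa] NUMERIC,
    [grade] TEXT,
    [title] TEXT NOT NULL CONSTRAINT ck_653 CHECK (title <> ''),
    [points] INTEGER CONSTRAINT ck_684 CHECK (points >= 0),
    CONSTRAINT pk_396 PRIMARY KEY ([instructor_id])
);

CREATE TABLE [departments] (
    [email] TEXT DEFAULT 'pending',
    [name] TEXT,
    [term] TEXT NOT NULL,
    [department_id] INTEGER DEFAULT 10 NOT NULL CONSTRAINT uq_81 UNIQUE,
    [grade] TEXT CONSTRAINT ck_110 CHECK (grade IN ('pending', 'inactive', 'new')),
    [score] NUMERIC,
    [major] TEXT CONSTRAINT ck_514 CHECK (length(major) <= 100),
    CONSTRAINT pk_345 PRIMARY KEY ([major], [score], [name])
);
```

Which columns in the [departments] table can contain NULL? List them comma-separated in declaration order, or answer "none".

- email: DEFAULT only fills an omitted column; an explicit NULL is still allowed → nullable.
- name: part of the PRIMARY KEY, which implies NOT NULL → not nullable.
- term: declared NOT NULL → not nullable.
- department_id: declared NOT NULL → not nullable.
- grade: CHECK does not forbid NULL (a CHECK constraint passes when its expression is NULL) → nullable.
- score: part of the PRIMARY KEY, which implies NOT NULL → not nullable.
- major: part of the PRIMARY KEY, which implies NOT NULL → not nullable.

email, grade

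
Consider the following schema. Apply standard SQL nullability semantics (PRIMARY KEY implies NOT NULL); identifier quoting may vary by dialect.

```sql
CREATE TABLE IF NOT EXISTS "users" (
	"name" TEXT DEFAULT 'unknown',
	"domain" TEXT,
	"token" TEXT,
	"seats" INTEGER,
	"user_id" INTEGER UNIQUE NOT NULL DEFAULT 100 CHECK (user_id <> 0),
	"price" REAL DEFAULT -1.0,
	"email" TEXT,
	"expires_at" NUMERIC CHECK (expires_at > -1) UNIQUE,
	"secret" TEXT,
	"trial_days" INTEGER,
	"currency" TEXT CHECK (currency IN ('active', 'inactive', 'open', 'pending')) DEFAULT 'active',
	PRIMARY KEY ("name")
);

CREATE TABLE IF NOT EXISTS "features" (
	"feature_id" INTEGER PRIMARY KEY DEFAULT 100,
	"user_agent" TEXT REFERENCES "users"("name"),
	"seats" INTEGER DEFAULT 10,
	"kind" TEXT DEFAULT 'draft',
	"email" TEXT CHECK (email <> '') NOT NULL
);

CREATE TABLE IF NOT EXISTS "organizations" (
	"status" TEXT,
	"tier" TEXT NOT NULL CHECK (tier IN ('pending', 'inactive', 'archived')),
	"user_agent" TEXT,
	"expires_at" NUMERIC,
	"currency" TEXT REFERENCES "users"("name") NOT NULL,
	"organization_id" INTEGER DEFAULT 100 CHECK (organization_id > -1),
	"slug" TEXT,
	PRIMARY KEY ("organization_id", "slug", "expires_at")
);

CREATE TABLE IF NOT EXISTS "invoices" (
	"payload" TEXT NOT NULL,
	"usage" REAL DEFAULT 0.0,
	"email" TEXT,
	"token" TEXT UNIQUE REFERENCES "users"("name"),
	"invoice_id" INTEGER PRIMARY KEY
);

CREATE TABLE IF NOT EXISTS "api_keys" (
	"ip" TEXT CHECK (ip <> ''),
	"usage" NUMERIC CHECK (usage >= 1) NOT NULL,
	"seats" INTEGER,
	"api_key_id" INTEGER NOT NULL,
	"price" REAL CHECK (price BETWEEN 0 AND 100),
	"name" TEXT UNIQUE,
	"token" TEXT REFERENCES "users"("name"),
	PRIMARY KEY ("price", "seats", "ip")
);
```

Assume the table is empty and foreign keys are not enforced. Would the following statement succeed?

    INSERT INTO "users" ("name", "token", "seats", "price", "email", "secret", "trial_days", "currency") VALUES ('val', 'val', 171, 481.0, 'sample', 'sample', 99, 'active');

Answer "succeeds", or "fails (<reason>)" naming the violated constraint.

NOT NULL columns: name is supplied; user_id defaults to 100.
CHECK constraints: 'active' satisfies (currency IN ('active', 'inactive', 'open', 'pending')).
No constraint is violated.

succeeds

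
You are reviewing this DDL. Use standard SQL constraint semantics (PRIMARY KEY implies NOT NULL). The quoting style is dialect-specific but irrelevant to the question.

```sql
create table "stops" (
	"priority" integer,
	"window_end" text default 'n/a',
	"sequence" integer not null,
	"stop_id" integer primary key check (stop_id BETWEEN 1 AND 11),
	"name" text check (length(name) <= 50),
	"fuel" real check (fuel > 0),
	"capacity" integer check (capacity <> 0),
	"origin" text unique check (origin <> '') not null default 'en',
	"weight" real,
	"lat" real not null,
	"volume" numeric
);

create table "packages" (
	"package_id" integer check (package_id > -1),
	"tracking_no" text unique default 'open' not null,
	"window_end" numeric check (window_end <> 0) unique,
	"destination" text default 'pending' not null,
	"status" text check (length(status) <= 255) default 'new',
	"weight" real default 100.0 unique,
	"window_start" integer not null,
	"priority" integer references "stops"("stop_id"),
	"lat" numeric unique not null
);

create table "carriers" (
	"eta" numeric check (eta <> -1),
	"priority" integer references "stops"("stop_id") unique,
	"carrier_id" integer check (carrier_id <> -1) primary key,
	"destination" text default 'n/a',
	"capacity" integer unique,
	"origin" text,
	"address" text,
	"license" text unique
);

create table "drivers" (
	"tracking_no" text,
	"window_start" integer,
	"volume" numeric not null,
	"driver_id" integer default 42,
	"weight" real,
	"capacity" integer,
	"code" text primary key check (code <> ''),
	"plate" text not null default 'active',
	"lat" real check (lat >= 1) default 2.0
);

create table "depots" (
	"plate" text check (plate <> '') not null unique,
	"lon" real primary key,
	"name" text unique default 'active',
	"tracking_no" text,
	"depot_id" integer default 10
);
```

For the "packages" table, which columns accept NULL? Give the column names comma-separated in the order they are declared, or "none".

- package_id: CHECK does not forbid NULL (a CHECK constraint passes when its expression is NULL) → nullable.
- tracking_no: declared NOT NULL → not nullable.
- window_end: CHECK does not forbid NULL (a CHECK constraint passes when its expression is NULL) → nullable.
- destination: declared NOT NULL → not nullable.
- status: CHECK does not forbid NULL (a CHECK constraint passes when its expression is NULL) → nullable.
- weight: UNIQUE does not imply NOT NULL → nullable.
- window_start: declared NOT NULL → not nullable.
- priority: a foreign key column may be NULL unless separately constrained → nullable.
- lat: declared NOT NULL → not nullable.

package_id, window_end, status, weight, priority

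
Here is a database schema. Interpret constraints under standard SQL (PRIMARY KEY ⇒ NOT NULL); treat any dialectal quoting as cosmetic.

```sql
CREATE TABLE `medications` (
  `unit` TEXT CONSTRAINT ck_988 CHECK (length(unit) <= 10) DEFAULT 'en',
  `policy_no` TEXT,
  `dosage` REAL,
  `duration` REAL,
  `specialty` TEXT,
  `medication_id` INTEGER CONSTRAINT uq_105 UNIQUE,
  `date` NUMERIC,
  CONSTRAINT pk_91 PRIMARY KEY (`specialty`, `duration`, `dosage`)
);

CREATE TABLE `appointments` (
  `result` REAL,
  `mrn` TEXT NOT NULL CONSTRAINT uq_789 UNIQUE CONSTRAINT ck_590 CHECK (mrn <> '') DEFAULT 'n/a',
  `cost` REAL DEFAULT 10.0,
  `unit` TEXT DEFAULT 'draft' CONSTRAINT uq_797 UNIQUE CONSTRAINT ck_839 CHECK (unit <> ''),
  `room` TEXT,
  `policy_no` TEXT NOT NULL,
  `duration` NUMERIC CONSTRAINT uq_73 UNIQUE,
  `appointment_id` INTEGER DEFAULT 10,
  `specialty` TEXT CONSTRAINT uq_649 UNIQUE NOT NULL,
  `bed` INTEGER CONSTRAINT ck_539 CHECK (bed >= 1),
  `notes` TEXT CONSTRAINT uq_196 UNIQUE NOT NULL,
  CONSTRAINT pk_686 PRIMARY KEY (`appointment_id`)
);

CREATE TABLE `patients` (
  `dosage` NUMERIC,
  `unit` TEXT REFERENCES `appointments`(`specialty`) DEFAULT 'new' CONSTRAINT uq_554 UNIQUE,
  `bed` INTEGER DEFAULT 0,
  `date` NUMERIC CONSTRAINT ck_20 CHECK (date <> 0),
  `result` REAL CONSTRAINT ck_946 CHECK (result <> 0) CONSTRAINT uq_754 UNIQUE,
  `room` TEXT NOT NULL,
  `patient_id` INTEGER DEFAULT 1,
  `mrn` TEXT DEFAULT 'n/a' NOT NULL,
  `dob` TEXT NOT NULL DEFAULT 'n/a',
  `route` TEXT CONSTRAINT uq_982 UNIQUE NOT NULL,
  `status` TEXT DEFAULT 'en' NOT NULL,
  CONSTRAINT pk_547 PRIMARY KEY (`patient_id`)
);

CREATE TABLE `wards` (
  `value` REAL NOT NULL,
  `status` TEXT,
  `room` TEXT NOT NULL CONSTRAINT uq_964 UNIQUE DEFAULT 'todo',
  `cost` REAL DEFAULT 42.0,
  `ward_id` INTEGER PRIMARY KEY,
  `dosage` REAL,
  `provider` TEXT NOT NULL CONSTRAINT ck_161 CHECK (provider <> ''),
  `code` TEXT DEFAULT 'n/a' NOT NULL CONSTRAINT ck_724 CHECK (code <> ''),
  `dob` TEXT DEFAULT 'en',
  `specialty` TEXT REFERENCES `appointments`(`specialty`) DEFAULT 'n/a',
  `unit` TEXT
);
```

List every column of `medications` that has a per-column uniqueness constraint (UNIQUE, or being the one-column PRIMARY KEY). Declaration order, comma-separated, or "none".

- unit: no UNIQUE or single-column PK constraint.
- policy_no: no UNIQUE or single-column PK constraint.
- dosage: part of a composite PRIMARY KEY — only the tuple is unique, not this column on its own.
- duration: part of a composite PRIMARY KEY — only the tuple is unique, not this column on its own.
- specialty: part of a composite PRIMARY KEY — only the tuple is unique, not this column on its own.
- medication_id: declared UNIQUE → unique.
- date: no UNIQUE or single-column PK constraint.

medication_id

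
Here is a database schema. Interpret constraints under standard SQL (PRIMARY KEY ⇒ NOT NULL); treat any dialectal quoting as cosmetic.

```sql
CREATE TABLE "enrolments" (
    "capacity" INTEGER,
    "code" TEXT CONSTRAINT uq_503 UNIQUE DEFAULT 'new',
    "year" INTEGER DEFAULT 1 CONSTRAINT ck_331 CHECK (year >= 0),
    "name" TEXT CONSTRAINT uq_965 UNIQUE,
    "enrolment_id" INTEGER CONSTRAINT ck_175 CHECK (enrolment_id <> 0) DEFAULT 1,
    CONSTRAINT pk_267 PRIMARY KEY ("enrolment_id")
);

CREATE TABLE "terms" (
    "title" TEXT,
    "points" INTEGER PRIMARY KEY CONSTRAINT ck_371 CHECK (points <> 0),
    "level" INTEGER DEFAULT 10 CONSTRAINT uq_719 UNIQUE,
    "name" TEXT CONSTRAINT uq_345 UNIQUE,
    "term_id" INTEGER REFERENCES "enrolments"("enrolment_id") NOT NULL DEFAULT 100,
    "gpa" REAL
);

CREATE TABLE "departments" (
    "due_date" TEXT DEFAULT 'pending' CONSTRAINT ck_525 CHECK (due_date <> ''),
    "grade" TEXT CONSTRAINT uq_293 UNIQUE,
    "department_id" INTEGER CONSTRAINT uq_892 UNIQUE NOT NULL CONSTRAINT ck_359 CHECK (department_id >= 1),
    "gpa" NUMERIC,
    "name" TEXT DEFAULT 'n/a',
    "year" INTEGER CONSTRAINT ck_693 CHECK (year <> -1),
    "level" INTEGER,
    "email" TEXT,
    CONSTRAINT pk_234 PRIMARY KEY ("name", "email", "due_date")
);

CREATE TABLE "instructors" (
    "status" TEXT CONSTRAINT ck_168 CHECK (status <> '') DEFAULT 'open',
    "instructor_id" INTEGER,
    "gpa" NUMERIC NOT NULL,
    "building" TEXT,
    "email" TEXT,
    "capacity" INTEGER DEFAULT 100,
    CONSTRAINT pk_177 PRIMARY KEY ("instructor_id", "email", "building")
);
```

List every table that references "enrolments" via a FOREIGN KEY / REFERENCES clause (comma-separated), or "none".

- terms.term_id references enrolments(enrolment_id).

terms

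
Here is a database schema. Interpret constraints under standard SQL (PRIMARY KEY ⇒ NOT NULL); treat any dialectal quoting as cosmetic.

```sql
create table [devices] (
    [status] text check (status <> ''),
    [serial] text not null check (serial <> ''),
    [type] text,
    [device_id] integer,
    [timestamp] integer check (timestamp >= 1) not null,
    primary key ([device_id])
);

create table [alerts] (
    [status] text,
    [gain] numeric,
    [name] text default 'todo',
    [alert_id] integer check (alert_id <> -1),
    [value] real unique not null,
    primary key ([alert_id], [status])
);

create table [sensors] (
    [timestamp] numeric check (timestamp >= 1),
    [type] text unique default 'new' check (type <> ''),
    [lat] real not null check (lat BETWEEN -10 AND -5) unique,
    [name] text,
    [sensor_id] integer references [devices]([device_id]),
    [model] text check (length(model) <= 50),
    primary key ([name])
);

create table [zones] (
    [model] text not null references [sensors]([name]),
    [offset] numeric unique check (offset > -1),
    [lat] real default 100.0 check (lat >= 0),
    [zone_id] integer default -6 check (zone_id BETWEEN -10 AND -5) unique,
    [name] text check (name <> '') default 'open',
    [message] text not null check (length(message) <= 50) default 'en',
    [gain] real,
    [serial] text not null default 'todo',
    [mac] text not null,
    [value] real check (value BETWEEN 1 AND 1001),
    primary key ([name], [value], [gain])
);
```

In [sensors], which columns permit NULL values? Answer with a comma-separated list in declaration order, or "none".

- timestamp: CHECK does not forbid NULL (a CHECK constraint passes when its expression is NULL) → nullable.
- type: CHECK does not forbid NULL (a CHECK constraint passes when its expression is NULL) → nullable.
- lat: declared NOT NULL → not nullable.
- name: part of the PRIMARY KEY, which implies NOT NULL → not nullable.
- sensor_id: a foreign key column may be NULL unless separately constrained → nullable.
- model: CHECK does not forbid NULL (a CHECK constraint passes when its expression is NULL) → nullable.

timestamp, type, sensor_id, model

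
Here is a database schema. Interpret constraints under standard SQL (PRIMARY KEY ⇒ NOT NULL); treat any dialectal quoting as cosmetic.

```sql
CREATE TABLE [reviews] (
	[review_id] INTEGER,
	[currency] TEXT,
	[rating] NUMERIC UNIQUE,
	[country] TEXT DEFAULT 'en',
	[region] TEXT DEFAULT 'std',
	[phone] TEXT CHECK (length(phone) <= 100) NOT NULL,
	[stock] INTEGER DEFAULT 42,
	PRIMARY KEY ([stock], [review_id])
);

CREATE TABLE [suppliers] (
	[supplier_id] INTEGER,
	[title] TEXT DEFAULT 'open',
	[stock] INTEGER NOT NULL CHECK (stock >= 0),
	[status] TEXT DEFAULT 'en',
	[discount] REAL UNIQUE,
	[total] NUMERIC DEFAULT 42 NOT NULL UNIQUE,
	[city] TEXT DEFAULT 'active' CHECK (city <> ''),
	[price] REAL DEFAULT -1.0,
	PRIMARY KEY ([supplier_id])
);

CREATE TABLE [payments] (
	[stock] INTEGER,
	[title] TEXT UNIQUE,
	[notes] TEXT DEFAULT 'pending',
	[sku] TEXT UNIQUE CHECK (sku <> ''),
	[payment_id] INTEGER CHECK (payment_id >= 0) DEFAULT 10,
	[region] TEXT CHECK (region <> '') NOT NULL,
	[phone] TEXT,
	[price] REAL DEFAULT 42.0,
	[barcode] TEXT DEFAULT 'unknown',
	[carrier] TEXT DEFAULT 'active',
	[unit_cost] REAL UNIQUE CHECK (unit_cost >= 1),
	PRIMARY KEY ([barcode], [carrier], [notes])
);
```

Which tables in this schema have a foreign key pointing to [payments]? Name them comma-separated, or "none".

none

No REFERENCES clause anywhere in the schema names payments.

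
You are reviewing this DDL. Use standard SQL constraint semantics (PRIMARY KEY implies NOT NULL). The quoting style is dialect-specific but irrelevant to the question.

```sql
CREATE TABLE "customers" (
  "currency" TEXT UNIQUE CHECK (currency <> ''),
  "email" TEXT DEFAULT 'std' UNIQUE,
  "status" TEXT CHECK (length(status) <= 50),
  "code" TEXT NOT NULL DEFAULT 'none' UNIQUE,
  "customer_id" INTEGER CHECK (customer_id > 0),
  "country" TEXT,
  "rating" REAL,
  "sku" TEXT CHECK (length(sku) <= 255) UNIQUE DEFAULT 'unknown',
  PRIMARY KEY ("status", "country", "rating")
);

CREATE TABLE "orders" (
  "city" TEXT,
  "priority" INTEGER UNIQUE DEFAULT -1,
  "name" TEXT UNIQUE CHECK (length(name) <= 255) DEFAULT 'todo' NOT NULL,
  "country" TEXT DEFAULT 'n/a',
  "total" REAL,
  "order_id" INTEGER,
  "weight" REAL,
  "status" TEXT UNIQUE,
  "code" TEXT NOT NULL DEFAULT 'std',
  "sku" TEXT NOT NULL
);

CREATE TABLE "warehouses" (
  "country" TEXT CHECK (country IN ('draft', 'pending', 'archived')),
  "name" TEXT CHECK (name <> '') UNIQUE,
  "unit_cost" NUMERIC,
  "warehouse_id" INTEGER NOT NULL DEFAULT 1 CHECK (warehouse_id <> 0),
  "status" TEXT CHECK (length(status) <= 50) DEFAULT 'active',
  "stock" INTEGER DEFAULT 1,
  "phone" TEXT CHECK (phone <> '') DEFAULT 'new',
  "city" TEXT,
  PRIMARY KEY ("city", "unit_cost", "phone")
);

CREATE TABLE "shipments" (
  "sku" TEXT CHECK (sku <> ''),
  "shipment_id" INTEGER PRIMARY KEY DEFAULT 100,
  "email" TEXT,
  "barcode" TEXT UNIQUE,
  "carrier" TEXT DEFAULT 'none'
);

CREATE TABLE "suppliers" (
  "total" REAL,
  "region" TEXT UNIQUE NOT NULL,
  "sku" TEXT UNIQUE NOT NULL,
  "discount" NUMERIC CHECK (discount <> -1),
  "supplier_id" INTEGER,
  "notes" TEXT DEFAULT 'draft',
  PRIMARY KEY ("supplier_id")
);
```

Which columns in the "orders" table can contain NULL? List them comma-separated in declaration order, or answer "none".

city, priority, country, total, order_id, weight, status

- city: no NOT NULL constraint applies → nullable.
- priority: UNIQUE does not imply NOT NULL → nullable.
- name: declared NOT NULL → not nullable.
- country: DEFAULT only fills an omitted column; an explicit NULL is still allowed → nullable.
- total: no NOT NULL constraint applies → nullable.
- order_id: no NOT NULL constraint applies → nullable.
- weight: no NOT NULL constraint applies → nullable.
- status: UNIQUE does not imply NOT NULL → nullable.
- code: declared NOT NULL → not nullable.
- sku: declared NOT NULL → not nullable.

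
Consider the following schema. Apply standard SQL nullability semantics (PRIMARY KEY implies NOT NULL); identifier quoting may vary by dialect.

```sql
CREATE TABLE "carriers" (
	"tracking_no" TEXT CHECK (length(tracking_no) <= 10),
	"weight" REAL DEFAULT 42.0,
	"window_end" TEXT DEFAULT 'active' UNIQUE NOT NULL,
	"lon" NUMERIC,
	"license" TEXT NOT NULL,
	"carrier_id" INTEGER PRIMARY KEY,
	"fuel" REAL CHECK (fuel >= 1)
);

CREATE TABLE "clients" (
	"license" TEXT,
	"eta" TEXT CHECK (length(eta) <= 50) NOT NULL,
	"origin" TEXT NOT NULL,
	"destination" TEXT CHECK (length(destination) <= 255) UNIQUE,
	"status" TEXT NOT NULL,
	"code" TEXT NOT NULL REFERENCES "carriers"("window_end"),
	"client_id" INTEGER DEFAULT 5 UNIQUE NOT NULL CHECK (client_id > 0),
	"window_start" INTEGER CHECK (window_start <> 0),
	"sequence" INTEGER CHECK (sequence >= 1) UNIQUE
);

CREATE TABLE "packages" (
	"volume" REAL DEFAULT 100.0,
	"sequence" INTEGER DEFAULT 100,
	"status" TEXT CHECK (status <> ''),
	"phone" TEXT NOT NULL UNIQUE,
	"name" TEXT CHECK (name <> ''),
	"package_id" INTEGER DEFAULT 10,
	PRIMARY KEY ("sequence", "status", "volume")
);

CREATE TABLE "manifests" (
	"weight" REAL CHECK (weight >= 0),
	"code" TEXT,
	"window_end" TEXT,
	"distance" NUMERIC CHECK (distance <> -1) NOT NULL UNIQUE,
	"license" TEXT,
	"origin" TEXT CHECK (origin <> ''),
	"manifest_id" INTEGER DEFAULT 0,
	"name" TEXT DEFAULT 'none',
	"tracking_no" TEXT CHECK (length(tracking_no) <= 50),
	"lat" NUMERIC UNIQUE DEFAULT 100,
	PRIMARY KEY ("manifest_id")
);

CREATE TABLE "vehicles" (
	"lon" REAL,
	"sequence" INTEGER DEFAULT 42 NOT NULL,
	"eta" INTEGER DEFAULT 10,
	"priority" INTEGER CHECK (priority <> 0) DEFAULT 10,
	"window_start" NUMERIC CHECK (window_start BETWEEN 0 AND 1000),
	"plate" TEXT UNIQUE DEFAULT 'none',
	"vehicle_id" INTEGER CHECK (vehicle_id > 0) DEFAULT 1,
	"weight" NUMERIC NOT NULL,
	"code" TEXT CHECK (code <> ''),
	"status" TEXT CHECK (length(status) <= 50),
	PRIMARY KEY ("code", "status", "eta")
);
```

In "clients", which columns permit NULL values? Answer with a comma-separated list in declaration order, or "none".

license, destination, window_start, sequence

- license: no NOT NULL constraint applies → nullable.
- eta: declared NOT NULL → not nullable.
- origin: declared NOT NULL → not nullable.
- destination: CHECK does not forbid NULL (a CHECK constraint passes when its expression is NULL) → nullable.
- status: declared NOT NULL → not nullable.
- code: declared NOT NULL → not nullable.
- client_id: declared NOT NULL → not nullable.
- window_start: CHECK does not forbid NULL (a CHECK constraint passes when its expression is NULL) → nullable.
- sequence: CHECK does not forbid NULL (a CHECK constraint passes when its expression is NULL) → nullable.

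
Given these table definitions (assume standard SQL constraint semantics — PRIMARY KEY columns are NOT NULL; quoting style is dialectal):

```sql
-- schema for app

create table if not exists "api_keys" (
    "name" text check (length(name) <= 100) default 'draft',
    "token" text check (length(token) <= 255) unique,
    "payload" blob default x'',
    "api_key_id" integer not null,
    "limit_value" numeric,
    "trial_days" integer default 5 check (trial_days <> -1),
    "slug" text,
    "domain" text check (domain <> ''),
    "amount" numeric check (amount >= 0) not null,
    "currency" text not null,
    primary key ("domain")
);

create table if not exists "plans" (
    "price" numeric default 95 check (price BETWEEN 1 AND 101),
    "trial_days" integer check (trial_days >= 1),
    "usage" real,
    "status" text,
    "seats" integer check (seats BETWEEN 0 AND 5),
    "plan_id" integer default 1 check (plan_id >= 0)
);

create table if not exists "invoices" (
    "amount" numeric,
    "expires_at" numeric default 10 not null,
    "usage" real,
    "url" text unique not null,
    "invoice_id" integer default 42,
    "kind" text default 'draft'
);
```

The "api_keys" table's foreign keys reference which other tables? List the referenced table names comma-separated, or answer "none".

none

No column in api_keys has a REFERENCES clause.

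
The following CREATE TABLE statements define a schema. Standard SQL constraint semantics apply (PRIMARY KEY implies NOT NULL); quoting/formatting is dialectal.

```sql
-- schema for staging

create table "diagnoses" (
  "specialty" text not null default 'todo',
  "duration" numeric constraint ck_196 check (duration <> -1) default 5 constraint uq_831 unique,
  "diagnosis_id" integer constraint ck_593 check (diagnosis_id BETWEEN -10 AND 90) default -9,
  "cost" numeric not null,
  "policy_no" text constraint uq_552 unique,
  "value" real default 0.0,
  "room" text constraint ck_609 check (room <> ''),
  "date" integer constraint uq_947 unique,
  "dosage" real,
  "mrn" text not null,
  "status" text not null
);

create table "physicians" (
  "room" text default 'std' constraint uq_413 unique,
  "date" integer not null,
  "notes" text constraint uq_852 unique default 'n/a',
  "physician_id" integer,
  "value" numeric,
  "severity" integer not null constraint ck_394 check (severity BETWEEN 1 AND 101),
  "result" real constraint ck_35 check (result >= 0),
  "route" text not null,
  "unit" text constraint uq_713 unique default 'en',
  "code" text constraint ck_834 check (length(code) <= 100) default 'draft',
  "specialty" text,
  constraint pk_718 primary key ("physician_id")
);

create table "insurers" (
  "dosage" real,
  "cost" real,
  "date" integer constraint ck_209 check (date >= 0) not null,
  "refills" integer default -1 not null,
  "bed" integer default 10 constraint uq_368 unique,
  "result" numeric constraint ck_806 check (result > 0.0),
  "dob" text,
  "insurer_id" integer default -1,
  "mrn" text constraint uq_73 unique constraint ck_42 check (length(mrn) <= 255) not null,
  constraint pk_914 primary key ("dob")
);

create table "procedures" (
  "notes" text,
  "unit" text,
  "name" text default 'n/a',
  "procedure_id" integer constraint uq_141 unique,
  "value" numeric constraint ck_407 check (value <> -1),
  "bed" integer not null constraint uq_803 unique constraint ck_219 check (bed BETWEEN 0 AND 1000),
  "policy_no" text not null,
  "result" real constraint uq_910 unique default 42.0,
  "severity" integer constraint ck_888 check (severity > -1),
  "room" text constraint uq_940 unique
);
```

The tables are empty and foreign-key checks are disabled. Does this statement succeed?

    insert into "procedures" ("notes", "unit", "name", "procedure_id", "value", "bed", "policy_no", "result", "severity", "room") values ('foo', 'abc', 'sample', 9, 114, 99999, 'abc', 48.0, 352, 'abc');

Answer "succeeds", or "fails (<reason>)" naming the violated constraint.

The value 99999 for bed violates CHECK (bed BETWEEN 0 AND 1000).

fails (CHECK on bed)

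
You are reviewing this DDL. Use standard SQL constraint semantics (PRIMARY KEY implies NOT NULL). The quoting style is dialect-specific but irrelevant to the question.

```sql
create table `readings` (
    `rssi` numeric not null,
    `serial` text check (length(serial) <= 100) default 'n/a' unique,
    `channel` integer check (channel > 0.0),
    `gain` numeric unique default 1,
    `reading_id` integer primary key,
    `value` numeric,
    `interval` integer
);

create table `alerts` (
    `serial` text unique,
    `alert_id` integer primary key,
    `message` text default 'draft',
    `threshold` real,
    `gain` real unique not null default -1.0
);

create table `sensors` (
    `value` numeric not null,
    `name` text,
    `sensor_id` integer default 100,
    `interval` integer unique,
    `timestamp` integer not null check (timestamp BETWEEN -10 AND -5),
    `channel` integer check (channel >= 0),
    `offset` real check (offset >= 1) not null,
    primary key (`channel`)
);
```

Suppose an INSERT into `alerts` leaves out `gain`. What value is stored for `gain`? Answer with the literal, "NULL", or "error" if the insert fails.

gain has an explicit DEFAULT -1.0.
When the column is omitted from an INSERT, that default is used.

-1.0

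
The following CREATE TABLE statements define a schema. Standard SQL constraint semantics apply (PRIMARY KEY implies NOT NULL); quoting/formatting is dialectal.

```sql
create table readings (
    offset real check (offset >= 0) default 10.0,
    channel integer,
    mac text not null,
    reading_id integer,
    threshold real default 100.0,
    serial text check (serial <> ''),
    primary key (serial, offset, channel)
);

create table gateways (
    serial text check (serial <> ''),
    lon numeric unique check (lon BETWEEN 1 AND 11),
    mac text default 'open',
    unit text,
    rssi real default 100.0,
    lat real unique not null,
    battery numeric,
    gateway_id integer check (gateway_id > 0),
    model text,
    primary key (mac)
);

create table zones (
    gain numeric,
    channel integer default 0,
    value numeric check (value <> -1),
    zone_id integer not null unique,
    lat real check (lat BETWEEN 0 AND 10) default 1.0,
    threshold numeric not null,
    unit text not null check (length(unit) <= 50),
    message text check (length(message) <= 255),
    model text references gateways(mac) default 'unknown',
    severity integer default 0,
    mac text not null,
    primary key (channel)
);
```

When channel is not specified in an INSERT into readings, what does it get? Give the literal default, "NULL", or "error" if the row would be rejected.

channel has no DEFAULT clause.
Omitting it would insert NULL, but it is part of the PRIMARY KEY, so the INSERT fails.

error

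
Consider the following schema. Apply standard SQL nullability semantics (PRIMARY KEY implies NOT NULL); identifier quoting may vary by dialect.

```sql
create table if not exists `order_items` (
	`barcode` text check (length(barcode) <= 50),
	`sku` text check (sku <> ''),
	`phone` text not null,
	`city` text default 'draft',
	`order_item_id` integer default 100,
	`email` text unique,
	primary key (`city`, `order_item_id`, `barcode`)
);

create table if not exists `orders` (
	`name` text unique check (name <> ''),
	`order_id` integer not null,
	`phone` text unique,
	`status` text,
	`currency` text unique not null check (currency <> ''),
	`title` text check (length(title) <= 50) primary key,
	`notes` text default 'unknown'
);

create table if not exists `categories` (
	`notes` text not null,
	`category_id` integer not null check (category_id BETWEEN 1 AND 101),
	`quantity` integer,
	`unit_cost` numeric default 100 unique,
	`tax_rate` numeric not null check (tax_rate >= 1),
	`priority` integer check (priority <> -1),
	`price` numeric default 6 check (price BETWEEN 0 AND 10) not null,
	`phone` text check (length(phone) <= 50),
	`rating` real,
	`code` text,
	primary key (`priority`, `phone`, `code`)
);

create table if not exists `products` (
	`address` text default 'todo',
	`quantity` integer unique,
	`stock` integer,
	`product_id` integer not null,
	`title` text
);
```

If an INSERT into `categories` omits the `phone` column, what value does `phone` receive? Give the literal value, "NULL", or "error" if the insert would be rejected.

phone has no DEFAULT clause.
Omitting it would insert NULL, but it is part of the PRIMARY KEY, so the INSERT fails.

error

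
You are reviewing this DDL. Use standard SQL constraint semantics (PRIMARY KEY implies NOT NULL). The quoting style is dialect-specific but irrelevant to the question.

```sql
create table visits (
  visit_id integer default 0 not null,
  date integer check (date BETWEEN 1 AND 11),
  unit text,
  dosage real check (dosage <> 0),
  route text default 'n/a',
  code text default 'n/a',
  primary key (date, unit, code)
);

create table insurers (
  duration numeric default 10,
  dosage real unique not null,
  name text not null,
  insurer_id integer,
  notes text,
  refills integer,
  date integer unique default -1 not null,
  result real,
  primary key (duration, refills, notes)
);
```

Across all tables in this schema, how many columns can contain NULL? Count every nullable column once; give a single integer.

4

visits: 2 nullable (dosage, route — PK (date, unit, code) and explicit NOT NULL columns excluded).
insurers: 2 nullable (insurer_id, result — PK (duration, refills, notes) and explicit NOT NULL columns excluded).
Total: 2 + 2 = 4.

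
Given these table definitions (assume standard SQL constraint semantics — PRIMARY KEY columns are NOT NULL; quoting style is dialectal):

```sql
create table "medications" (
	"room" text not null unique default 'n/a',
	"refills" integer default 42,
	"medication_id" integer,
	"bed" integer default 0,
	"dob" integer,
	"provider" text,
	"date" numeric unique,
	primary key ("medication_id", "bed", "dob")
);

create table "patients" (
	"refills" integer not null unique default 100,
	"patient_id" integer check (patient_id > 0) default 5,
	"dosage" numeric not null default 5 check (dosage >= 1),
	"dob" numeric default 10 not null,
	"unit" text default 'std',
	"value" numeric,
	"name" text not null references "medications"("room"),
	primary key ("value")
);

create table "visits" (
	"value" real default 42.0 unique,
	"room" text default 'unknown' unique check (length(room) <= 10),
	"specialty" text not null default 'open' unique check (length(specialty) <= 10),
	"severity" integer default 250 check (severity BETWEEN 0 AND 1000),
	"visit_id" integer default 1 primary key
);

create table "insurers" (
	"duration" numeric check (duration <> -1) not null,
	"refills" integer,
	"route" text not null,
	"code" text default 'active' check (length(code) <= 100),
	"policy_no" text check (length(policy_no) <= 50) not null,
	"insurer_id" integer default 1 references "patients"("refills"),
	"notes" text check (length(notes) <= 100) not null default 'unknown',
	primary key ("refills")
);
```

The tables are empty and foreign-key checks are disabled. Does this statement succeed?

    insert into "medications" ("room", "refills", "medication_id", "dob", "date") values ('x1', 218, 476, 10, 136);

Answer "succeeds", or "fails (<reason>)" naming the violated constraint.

succeeds

NOT NULL columns: bed defaults to 0; dob is supplied; medication_id is supplied; room is supplied.
No constraint is violated.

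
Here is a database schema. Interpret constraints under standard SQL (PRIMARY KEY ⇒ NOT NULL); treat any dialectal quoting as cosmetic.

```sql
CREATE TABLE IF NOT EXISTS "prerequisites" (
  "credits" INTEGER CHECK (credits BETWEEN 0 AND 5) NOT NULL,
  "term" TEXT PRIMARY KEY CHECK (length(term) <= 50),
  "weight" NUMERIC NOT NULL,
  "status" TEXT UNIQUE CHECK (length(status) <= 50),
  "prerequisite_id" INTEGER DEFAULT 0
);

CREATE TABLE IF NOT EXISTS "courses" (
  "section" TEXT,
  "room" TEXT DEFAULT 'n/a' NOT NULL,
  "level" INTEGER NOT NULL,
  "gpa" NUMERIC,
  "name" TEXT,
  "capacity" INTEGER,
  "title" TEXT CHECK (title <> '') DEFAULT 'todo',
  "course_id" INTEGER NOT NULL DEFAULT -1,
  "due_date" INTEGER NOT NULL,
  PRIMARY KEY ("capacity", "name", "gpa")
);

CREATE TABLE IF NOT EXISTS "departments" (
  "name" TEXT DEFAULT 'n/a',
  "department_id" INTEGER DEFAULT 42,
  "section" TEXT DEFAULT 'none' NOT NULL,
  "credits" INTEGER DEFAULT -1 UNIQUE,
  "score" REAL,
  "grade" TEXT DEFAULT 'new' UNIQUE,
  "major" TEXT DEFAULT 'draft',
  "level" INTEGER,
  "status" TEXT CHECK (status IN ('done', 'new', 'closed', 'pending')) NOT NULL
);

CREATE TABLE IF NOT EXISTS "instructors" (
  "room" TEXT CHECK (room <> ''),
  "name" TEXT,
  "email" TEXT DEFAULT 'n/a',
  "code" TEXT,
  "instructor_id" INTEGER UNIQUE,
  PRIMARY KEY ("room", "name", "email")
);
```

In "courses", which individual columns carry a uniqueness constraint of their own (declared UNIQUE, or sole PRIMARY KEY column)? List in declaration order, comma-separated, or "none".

none

- section: no UNIQUE or single-column PK constraint.
- room: no UNIQUE or single-column PK constraint.
- level: no UNIQUE or single-column PK constraint.
- gpa: part of a composite PRIMARY KEY — only the tuple is unique, not this column on its own.
- name: part of a composite PRIMARY KEY — only the tuple is unique, not this column on its own.
- capacity: part of a composite PRIMARY KEY — only the tuple is unique, not this column on its own.
- title: no UNIQUE or single-column PK constraint.
- course_id: no UNIQUE or single-column PK constraint.
- due_date: no UNIQUE or single-column PK constraint.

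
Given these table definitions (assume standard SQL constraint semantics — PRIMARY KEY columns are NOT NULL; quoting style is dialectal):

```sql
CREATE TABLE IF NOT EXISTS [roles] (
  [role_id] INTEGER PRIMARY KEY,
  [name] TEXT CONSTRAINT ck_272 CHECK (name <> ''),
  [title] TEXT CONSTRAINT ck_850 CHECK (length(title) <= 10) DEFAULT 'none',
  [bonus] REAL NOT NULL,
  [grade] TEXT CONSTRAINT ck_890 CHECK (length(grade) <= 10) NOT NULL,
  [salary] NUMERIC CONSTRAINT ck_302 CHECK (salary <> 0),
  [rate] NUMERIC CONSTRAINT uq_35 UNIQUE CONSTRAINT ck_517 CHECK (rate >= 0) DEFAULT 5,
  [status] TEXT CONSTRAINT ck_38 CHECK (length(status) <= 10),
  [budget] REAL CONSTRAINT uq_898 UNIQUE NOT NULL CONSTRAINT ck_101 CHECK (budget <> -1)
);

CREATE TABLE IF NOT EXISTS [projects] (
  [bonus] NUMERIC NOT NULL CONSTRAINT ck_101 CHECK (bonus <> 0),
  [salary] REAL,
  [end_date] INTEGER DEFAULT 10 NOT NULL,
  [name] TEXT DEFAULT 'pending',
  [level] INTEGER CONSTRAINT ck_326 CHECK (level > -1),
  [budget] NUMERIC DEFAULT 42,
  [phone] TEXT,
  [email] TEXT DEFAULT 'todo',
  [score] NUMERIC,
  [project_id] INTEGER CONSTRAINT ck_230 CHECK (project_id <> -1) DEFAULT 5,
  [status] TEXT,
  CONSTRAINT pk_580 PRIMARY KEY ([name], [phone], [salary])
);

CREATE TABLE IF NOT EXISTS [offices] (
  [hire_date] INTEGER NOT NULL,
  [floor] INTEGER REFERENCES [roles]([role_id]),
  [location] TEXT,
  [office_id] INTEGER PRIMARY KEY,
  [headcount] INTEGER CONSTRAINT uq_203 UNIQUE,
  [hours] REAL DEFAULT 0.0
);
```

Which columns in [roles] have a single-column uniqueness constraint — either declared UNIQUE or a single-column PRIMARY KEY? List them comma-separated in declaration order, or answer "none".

- role_id: single-column PRIMARY KEY → unique.
- name: no UNIQUE or single-column PK constraint.
- title: no UNIQUE or single-column PK constraint.
- bonus: no UNIQUE or single-column PK constraint.
- grade: no UNIQUE or single-column PK constraint.
- salary: no UNIQUE or single-column PK constraint.
- rate: declared UNIQUE → unique.
- status: no UNIQUE or single-column PK constraint.
- budget: declared UNIQUE → unique.

role_id, rate, budget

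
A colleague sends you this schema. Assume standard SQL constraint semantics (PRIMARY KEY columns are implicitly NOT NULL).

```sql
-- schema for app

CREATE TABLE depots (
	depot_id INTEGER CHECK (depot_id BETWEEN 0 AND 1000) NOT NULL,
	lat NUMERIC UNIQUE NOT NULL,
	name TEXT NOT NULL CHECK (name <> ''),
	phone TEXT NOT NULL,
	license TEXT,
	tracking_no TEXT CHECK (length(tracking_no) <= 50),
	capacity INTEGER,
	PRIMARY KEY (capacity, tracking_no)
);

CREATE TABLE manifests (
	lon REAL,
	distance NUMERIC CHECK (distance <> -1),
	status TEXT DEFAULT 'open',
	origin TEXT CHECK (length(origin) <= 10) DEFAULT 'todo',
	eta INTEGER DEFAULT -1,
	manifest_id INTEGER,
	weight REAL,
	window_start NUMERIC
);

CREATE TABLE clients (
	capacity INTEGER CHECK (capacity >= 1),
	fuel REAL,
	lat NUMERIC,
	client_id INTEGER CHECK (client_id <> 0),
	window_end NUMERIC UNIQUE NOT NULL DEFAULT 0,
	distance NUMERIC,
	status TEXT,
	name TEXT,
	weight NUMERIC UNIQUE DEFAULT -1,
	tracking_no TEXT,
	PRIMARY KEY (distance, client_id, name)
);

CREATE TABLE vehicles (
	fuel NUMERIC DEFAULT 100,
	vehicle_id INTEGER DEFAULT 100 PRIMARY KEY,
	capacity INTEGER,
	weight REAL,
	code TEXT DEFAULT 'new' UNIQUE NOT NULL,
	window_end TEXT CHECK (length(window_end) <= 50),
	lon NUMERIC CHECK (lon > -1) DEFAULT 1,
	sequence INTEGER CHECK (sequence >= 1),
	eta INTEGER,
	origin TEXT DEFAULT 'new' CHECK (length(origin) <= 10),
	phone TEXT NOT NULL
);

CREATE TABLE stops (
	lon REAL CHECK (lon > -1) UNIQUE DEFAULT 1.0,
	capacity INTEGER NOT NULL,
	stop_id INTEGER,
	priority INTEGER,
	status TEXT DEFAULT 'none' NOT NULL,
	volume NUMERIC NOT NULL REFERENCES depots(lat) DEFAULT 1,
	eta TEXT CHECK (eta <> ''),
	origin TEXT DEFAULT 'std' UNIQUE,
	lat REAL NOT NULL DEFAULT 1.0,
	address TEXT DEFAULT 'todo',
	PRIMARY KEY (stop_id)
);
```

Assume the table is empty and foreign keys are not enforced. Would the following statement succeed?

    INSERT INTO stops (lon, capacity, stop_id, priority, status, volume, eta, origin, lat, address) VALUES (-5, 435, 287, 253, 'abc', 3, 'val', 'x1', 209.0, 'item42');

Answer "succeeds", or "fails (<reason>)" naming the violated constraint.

fails (CHECK on lon)

The value -5 for lon violates CHECK (lon > -1).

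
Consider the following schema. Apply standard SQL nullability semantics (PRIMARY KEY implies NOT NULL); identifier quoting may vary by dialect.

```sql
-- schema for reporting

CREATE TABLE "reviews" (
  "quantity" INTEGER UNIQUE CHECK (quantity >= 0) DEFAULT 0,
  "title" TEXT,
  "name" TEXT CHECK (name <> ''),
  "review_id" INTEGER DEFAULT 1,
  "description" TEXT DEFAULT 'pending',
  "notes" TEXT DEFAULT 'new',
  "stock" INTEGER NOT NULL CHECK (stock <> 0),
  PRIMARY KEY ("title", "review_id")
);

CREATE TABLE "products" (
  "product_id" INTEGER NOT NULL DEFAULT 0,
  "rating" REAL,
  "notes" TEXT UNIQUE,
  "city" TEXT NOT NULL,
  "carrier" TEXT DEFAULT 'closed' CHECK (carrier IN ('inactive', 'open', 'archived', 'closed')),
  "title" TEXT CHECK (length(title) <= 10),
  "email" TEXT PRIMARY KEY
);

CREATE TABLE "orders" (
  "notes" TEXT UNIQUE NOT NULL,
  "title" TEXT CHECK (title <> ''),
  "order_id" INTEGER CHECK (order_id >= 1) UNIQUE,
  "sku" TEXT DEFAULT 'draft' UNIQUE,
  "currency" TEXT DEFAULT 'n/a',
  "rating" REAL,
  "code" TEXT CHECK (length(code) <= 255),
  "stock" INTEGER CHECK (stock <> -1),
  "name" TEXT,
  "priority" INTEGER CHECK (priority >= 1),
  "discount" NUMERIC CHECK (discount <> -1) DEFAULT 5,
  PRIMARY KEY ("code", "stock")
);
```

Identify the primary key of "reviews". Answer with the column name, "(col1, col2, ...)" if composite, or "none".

A table-level PRIMARY KEY clause names 2 columns: title, review_id.
This is a composite key — the combination is unique, not each column individually.

(title, review_id)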